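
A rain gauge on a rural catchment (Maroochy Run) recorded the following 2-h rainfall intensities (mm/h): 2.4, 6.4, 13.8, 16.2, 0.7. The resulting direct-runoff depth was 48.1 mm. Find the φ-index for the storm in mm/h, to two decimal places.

Only the 3 blocks with intensity above φ contribute runoff: 6.4, 13.8, 16.2 mm/h.
Σ(I−φ)·Δt = d  ⇒  (6.4+13.8+16.2 − 3φ)·2 = 48.1
φ = (36.40 − 48.1/2) / 3 = 4.12 mm/h.

φ ≈ 4.12 mm/h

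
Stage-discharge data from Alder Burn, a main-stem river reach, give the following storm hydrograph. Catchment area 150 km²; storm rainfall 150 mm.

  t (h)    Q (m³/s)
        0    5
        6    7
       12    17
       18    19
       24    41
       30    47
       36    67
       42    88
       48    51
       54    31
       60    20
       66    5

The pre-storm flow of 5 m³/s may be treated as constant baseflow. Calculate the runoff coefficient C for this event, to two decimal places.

ΣQ_DR = 338.0 m³/s; V = ΣQ_DR·Δt = 7.301 × 10^6 m³.
Runoff depth d = V / A = 48.67 mm.
C = d / P = 48.67 / 150 = 0.32.

C ≈ 0.32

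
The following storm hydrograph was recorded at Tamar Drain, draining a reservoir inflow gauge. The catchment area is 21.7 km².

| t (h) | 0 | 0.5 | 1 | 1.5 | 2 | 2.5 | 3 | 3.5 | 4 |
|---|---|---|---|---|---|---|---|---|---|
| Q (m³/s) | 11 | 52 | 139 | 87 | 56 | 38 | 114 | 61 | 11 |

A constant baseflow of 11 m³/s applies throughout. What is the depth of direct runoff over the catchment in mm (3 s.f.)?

Direct runoff: 0.0, 41.0, 128.0, 76.0, 45.0, 27.0, 103.0, 50.0, 0.0 m³/s; ΣQ_DR = 470.0 m³/s.
V = ΣQ_DR · Δt = 470.0 × 1800 s = 8.460 × 10^5 m³.
Over A = 21.7 km², depth = V / A = 39.0 mm.

d ≈ 39.0 mm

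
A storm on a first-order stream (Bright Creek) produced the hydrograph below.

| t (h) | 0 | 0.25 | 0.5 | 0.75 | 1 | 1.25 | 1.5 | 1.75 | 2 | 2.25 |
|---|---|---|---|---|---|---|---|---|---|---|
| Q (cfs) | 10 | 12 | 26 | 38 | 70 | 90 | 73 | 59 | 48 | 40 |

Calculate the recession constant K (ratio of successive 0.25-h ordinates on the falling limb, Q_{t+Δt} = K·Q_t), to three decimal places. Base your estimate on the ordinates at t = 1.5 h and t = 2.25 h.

K ≈ 0.818

Using the recession-limb readings at t = 1.5 h and t = 2.25 h: Q falls from 73 to 40 cfs over 3 intervals.
K = (Q₂/Q₁)^(1/3) = (40/73)^(1/3) = 0.818.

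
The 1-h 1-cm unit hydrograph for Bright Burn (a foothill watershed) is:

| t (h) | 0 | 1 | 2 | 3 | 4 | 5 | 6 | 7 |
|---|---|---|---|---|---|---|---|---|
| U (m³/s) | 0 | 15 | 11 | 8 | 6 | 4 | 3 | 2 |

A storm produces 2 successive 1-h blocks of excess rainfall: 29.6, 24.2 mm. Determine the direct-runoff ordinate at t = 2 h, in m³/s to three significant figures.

Q ≈ 68.9 m³/s

By discrete convolution, Q_j = Σ (P_i / 10 mm) · U_{j−i}.
At t = 2 h (j=2): Q = (29.6/10)·11 + (24.2/10)·15 = 68.9 m³/s.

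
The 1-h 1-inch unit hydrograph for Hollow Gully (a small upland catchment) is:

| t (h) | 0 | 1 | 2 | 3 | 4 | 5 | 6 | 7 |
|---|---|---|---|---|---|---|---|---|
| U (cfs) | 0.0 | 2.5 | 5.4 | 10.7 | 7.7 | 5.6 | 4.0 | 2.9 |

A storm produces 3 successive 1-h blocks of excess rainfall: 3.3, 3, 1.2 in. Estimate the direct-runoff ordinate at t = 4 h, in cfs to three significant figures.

Q ≈ 64.0 cfs

By discrete convolution, Q_j = Σ (P_i / 1 in) · U_{j−i}.
At t = 4 h (j=4): Q = (3.3/1)·7.7 + (3/1)·10.7 + (1.2/1)·5.4 = 64.0 cfs.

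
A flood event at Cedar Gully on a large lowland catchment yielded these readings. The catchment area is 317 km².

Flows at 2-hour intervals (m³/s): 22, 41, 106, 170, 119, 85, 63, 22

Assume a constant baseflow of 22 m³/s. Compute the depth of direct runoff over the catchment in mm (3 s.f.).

Direct runoff: 0.0, 19.0, 84.0, 148.0, 97.0, 63.0, 41.0, 0.0 m³/s; ΣQ_DR = 452.0 m³/s.
V = ΣQ_DR · Δt = 452.0 × 7200 s = 3.254 × 10^6 m³.
Over A = 317 km², depth = V / A = 10.3 mm.

d ≈ 10.3 mm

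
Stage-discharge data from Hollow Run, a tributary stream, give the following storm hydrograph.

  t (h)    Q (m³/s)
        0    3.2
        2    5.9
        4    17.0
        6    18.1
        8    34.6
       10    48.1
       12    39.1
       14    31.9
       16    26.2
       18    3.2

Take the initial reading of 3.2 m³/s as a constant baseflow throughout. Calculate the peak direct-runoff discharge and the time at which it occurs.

Subtracting baseflow gives direct-runoff ordinates: 0.0, 2.7, 13.8, 14.9, 31.4, 44.9, 35.9, 28.7, 23.0, 0.0 m³/s.
The maximum is 44.9 m³/s, occurring at the reading for t = 10 h.

Q_p = 44.9 m³/s at t = 10 h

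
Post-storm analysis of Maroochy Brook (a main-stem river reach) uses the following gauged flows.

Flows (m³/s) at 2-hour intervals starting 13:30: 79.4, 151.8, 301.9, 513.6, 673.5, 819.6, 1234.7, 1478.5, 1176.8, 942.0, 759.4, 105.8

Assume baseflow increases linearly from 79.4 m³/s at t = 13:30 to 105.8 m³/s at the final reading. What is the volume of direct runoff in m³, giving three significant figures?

Direct-runoff ordinates (Q − Q_b): 0.00, 70.00, 217.70, 427.00, 584.50, 728.20, 1140.90, 1382.30, 1078.20, 841.00, 656.00, 0.00 m³/s.
ΣQ_DR = 7126 m³/s.
With Δt = 2 h = 7200 s, V = ΣQ_DR · Δt = 7126 × 7200 = 5.13 × 10^7 m³.

V ≈ 5.13 × 10^7 m³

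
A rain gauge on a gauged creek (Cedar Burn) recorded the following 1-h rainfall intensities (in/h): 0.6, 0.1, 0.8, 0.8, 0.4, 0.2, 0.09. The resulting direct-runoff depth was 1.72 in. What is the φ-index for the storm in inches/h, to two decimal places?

Only the 4 blocks with intensity above φ contribute runoff: 0.6, 0.8, 0.8, 0.4 in/h.
Σ(I−φ)·Δt = d  ⇒  (0.6+0.8+0.8+0.4 − 4φ)·1 = 1.72
φ = (2.600 − 1.72/1) / 4 = 0.22 in/h.

φ ≈ 0.22 in/h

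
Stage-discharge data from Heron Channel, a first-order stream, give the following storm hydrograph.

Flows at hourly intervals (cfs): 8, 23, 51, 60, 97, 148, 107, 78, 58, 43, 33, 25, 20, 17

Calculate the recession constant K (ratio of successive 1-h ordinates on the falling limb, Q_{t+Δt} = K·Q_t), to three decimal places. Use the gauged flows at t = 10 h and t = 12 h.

Using the recession-limb readings at t = 10 h and t = 12 h: Q falls from 33 to 20 cfs over 2 intervals.
K = (Q₂/Q₁)^(1/2) = (20/33)^(1/2) = 0.778.

K ≈ 0.778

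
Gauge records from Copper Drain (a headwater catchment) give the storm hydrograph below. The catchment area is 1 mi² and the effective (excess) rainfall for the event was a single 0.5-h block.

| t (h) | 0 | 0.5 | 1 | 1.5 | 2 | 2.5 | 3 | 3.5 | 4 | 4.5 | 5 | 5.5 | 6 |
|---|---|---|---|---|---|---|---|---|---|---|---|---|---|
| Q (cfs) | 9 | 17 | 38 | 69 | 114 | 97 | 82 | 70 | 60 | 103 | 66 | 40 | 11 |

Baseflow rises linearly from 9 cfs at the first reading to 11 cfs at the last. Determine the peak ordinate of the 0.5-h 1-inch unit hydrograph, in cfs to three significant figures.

U_p ≈ 208 cfs

Direct runoff: 0.00, 7.83, 28.67, 59.50, 104.33, 87.17, 72.00, 59.83, 49.67, 92.50, 55.33, 29.17, 0.00 cfs; ΣQ_DR = 646.0 cfs, peak = 104.33 cfs.
Runoff depth d = ΣQ_DR·Δt / A = 646.0 × 1800 / (1 mi²) = 0.5005 in.
The 1-inch UH is the DRH scaled by (1 in)/d, so U_p = 104.33 × 1/0.5005 = 208 cfs.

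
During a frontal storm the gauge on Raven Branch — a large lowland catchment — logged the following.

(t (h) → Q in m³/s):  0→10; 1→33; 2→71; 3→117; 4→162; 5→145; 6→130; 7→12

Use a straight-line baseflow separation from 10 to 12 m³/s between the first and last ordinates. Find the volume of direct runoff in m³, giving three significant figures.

Direct-runoff ordinates (Q − Q_b): 0.00, 22.71, 60.43, 106.14, 150.86, 133.57, 118.29, 0.00 m³/s.
ΣQ_DR = 592.0 m³/s.
With Δt = 1 h = 3600 s, V = ΣQ_DR · Δt = 592.0 × 3600 = 2.13 × 10^6 m³.

V ≈ 2.13 × 10^6 m³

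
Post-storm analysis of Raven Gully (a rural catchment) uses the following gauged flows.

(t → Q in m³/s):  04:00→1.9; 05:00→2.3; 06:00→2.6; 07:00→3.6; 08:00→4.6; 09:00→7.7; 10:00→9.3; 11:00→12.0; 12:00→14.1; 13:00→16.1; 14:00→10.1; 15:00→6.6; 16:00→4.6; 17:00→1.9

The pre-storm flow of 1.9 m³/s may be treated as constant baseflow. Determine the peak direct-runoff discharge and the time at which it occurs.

Q_p = 14.2 m³/s at t = 13:00

Subtracting baseflow gives direct-runoff ordinates: 0.0, 0.4, 0.7, 1.7, 2.7, 5.8, 7.4, 10.1, 12.2, 14.2, 8.2, 4.7, 2.7, 0.0 m³/s.
The maximum is 14.2 m³/s, occurring at the reading for t = 13:00.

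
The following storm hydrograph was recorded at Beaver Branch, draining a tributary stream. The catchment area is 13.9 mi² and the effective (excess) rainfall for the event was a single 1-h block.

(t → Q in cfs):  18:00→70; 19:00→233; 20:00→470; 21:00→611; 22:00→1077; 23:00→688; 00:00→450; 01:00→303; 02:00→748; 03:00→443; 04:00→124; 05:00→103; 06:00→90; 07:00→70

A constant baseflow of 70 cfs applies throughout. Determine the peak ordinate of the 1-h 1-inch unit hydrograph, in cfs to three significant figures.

Direct runoff: 0.0, 163.0, 400.0, 541.0, 1007.0, 618.0, 380.0, 233.0, 678.0, 373.0, 54.0, 33.0, 20.0, 0.0 cfs; ΣQ_DR = 4500 cfs, peak = 1007.0 cfs.
Runoff depth d = ΣQ_DR·Δt / A = 4500 × 3600 / (13.9 mi²) = 0.5017 in.
The 1-inch UH is the DRH scaled by (1 in)/d, so U_p = 1007.0 × 1/0.5017 = 2010 cfs.

U_p ≈ 2010 cfs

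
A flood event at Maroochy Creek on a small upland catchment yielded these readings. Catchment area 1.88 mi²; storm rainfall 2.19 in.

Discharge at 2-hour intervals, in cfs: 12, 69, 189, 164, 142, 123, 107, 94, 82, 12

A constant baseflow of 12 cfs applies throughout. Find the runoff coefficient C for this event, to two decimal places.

C ≈ 0.66

ΣQ_DR = 874.0 cfs; V = ΣQ_DR·Δt = 6.293 × 10^6 ft³.
Runoff depth d = V / A = 1.441 in.
C = d / P = 1.441 / 2.19 = 0.66.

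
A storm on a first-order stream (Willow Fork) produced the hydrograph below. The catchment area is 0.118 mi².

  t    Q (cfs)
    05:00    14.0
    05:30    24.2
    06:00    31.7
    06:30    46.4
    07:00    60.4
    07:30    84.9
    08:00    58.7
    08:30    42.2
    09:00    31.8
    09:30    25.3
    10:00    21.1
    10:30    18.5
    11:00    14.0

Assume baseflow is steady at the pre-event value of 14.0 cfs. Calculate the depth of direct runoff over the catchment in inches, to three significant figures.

Direct runoff: 0.0, 10.2, 17.7, 32.4, 46.4, 70.9, 44.7, 28.2, 17.8, 11.3, 7.1, 4.5, 0.0 cfs; ΣQ_DR = 291.2 cfs.
V = ΣQ_DR · Δt = 291.2 × 1800 s = 5.242 × 10^5 ft³.
Over A = 0.118 mi², depth = V / A = 1.91 in.

d ≈ 1.91 in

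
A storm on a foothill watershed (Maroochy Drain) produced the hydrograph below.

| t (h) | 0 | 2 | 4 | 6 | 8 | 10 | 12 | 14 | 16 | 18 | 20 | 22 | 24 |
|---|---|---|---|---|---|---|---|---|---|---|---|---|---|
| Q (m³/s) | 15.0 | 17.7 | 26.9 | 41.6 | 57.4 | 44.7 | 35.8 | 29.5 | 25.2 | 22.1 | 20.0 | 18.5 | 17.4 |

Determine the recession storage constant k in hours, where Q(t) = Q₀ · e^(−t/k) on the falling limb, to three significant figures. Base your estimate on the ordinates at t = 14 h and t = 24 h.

k ≈ 18.9 h

On the falling limb, Q drops from 29.5 to 17.4 m³/s between t = 14 h and t = 24 h (Δt = 10 h).
k = −Δt / ln(Q₂/Q₁) = −10 / ln(17.4/29.5) = 18.9 h.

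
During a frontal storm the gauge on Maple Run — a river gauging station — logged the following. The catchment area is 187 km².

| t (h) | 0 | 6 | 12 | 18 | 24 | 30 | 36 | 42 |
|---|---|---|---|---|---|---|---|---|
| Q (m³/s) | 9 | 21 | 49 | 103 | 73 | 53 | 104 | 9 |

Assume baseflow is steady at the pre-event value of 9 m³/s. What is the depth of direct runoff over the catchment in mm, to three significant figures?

d ≈ 40.3 mm

Direct runoff: 0.0, 12.0, 40.0, 94.0, 64.0, 44.0, 95.0, 0.0 m³/s; ΣQ_DR = 349.0 m³/s.
V = ΣQ_DR · Δt = 349.0 × 21600 s = 7.538 × 10^6 m³.
Over A = 187 km², depth = V / A = 40.3 mm.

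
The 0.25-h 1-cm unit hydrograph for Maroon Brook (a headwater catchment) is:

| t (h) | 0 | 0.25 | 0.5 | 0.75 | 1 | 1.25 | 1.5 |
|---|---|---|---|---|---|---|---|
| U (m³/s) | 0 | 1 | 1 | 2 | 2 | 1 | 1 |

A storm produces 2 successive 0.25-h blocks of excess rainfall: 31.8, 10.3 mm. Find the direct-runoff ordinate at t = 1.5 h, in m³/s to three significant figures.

By discrete convolution, Q_j = Σ (P_i / 10 mm) · U_{j−i}.
At t = 1.5 h (j=6): Q = (31.8/10)·1 + (10.3/10)·1 = 4.21 m³/s.

Q ≈ 4.21 m³/s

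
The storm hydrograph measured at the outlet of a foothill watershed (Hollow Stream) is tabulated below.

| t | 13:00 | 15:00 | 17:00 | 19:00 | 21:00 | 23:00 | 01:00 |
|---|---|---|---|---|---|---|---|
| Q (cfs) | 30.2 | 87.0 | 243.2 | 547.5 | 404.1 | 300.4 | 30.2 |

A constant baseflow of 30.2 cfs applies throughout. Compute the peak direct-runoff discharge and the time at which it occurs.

Subtracting baseflow gives direct-runoff ordinates: 0.0, 56.8, 213.0, 517.3, 373.9, 270.2, 0.0 cfs.
The maximum is 517.3 cfs, occurring at the reading for t = 19:00.

Q_p = 517.3 cfs at t = 19:00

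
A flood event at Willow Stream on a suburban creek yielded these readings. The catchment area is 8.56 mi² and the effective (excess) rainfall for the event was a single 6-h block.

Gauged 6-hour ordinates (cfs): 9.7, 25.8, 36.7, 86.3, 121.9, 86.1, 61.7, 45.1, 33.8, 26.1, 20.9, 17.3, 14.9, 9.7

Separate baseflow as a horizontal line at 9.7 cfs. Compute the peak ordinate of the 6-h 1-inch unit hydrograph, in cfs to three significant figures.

U_p ≈ 224 cfs

Direct runoff: 0.0, 16.1, 27.0, 76.6, 112.2, 76.4, 52.0, 35.4, 24.1, 16.4, 11.2, 7.6, 5.2, 0.0 cfs; ΣQ_DR = 460.2 cfs, peak = 112.2 cfs.
Runoff depth d = ΣQ_DR·Δt / A = 460.2 × 21600 / (8.56 mi²) = 0.4998 in.
The 1-inch UH is the DRH scaled by (1 in)/d, so U_p = 112.2 × 1/0.4998 = 224 cfs.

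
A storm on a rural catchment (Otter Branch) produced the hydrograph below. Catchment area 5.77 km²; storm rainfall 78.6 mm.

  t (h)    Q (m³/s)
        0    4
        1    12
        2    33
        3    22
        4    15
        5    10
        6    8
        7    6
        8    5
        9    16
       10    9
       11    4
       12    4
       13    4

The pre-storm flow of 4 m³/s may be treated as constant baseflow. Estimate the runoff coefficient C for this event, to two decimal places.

ΣQ_DR = 96.00 m³/s; V = ΣQ_DR·Δt = 3.456 × 10^5 m³.
Runoff depth d = V / A = 59.90 mm.
C = d / P = 59.90 / 78.6 = 0.76.

C ≈ 0.76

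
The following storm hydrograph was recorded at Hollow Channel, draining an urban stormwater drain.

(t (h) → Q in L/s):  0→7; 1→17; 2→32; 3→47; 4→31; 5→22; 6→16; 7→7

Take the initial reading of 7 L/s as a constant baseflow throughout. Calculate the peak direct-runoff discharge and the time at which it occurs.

Subtracting baseflow gives direct-runoff ordinates: 0.0, 10.0, 25.0, 40.0, 24.0, 15.0, 9.0, 0.0 L/s.
The maximum is 40.0 L/s, occurring at the reading for t = 3 h.

Q_p = 40.0 L/s at t = 3 h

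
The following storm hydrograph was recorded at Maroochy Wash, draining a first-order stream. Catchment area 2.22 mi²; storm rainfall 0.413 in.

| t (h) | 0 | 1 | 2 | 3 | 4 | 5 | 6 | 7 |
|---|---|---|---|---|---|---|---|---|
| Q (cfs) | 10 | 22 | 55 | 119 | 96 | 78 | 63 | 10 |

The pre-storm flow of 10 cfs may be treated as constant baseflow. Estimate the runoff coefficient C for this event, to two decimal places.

C ≈ 0.63

ΣQ_DR = 373.0 cfs; V = ΣQ_DR·Δt = 1.343 × 10^6 ft³.
Runoff depth d = V / A = 0.2604 in.
C = d / P = 0.2604 / 0.413 = 0.63.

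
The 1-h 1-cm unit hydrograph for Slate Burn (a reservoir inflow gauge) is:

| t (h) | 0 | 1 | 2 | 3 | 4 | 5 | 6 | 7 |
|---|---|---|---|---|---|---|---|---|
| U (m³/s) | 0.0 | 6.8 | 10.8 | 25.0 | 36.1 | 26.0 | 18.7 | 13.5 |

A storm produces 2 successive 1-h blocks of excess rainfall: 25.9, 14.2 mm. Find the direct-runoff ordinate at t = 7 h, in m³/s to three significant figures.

By discrete convolution, Q_j = Σ (P_i / 10 mm) · U_{j−i}.
At t = 7 h (j=7): Q = (25.9/10)·13.5 + (14.2/10)·18.7 = 61.5 m³/s.

Q ≈ 61.5 m³/s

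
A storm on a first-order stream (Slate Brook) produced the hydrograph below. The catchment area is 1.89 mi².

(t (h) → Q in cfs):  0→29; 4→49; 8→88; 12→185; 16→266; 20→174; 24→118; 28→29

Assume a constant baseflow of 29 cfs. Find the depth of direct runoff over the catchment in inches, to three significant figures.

d ≈ 2.32 in

Direct runoff: 0.0, 20.0, 59.0, 156.0, 237.0, 145.0, 89.0, 0.0 cfs; ΣQ_DR = 706.0 cfs.
V = ΣQ_DR · Δt = 706.0 × 14400 s = 1.017 × 10^7 ft³.
Over A = 1.89 mi², depth = V / A = 2.32 in.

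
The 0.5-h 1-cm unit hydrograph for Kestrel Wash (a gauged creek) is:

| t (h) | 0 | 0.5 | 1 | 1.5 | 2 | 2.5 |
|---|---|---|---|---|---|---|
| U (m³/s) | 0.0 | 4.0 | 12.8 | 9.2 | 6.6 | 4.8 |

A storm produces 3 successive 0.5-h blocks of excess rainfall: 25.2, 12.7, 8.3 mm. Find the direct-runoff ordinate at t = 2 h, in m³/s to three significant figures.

Q ≈ 38.9 m³/s

By discrete convolution, Q_j = Σ (P_i / 10 mm) · U_{j−i}.
At t = 2 h (j=4): Q = (25.2/10)·6.6 + (12.7/10)·9.2 + (8.3/10)·12.8 = 38.9 m³/s.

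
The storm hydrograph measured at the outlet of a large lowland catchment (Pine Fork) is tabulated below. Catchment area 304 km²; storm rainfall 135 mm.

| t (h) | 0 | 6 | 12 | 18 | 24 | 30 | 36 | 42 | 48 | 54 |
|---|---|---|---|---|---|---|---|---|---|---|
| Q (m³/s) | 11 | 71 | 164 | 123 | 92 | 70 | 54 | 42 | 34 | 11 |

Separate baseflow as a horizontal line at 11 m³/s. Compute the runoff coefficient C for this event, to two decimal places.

ΣQ_DR = 562.0 m³/s; V = ΣQ_DR·Δt = 1.214 × 10^7 m³.
Runoff depth d = V / A = 39.93 mm.
C = d / P = 39.93 / 135 = 0.30.

C ≈ 0.30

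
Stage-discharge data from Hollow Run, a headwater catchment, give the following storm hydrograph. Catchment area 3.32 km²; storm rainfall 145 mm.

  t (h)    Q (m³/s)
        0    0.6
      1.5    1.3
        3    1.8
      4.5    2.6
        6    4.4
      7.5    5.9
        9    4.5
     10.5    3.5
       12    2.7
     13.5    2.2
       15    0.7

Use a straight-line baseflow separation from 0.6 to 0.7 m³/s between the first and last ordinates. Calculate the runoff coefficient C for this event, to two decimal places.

ΣQ_DR = 23.05 m³/s; V = ΣQ_DR·Δt = 1.245 × 10^5 m³.
Runoff depth d = V / A = 37.49 mm.
C = d / P = 37.49 / 145 = 0.26.

C ≈ 0.26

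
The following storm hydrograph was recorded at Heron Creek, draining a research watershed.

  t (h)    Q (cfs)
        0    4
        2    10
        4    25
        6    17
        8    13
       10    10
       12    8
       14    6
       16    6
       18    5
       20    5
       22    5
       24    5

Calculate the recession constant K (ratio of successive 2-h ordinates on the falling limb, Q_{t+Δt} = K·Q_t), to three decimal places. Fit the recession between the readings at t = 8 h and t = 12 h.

Using the recession-limb readings at t = 8 h and t = 12 h: Q falls from 13 to 8 cfs over 2 intervals.
K = (Q₂/Q₁)^(1/2) = (8/13)^(1/2) = 0.784.

K ≈ 0.784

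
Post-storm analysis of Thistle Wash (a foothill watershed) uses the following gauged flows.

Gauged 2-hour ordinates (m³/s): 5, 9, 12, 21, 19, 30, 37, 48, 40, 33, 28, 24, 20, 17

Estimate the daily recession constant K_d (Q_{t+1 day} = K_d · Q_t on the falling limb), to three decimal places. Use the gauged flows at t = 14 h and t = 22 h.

Between t = 14 h and t = 22 h the flow falls from 48 to 24 m³/s over 4×2 h = 8 h.
Per-interval ratio K = (24/48)^(1/4) = 0.8409; K_d = K^(24/2) = 0.125.

K_d ≈ 0.125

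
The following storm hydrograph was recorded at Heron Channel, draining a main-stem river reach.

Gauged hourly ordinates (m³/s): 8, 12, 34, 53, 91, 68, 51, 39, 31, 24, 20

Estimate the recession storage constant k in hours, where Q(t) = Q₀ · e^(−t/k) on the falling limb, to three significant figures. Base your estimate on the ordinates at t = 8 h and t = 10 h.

k ≈ 4.56 h

On the falling limb, Q drops from 31 to 20 m³/s between t = 8 h and t = 10 h (Δt = 2 h).
k = −Δt / ln(Q₂/Q₁) = −2 / ln(20/31) = 4.56 h.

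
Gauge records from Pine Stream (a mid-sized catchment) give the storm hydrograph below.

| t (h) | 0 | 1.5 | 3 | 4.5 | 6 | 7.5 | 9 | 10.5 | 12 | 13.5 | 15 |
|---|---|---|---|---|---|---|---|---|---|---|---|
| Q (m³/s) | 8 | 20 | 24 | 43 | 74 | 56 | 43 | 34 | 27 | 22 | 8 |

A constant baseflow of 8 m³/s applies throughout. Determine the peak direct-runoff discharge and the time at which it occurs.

Q_p = 66.0 m³/s at t = 6 h

Subtracting baseflow gives direct-runoff ordinates: 0.0, 12.0, 16.0, 35.0, 66.0, 48.0, 35.0, 26.0, 19.0, 14.0, 0.0 m³/s.
The maximum is 66.0 m³/s, occurring at the reading for t = 6 h.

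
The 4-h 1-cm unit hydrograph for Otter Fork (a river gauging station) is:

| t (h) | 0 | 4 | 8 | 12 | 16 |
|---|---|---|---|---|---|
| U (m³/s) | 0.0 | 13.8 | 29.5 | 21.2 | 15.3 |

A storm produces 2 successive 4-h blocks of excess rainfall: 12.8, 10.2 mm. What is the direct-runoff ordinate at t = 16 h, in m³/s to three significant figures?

By discrete convolution, Q_j = Σ (P_i / 10 mm) · U_{j−i}.
At t = 16 h (j=4): Q = (12.8/10)·15.3 + (10.2/10)·21.2 = 41.2 m³/s.

Q ≈ 41.2 m³/s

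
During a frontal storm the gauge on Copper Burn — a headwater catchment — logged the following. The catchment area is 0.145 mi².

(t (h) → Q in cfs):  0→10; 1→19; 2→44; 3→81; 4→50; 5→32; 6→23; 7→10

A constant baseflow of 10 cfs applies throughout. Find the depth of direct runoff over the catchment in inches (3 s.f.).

Direct runoff: 0.0, 9.0, 34.0, 71.0, 40.0, 22.0, 13.0, 0.0 cfs; ΣQ_DR = 189.0 cfs.
V = ΣQ_DR · Δt = 189.0 × 3600 s = 6.804 × 10^5 ft³.
Over A = 0.145 mi², depth = V / A = 2.02 in.

d ≈ 2.02 in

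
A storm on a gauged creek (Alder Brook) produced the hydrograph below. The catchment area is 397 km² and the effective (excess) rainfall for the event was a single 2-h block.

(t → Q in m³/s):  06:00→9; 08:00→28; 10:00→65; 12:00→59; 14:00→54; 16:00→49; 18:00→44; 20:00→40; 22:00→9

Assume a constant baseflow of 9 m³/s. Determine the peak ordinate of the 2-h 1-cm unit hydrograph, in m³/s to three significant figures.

Direct runoff: 0.0, 19.0, 56.0, 50.0, 45.0, 40.0, 35.0, 31.0, 0.0 m³/s; ΣQ_DR = 276.0 m³/s, peak = 56.0 m³/s.
Runoff depth d = ΣQ_DR·Δt / A = 276.0 × 7200 / (397 km²) = 5.006 mm.
The 1-cm UH is the DRH scaled by (10 mm)/d, so U_p = 56.0 × 10/5.006 = 112 m³/s.

U_p ≈ 112 m³/s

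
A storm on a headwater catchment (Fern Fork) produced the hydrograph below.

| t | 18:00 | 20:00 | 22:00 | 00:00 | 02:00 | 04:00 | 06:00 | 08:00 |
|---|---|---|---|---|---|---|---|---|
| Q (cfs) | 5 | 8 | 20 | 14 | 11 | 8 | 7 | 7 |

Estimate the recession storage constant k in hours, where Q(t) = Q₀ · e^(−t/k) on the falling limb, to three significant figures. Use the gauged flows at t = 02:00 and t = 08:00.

On the falling limb, Q drops from 11 to 7 cfs between t = 02:00 and t = 08:00 (Δt = 6 h).
k = −Δt / ln(Q₂/Q₁) = −6 / ln(7/11) = 13.3 h.

k ≈ 13.3 h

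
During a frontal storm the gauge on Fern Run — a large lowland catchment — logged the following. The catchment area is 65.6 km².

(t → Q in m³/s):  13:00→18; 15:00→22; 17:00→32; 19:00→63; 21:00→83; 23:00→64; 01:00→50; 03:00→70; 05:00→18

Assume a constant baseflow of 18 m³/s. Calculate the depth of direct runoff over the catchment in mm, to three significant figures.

Direct runoff: 0.0, 4.0, 14.0, 45.0, 65.0, 46.0, 32.0, 52.0, 0.0 m³/s; ΣQ_DR = 258.0 m³/s.
V = ΣQ_DR · Δt = 258.0 × 7200 s = 1.858 × 10^6 m³.
Over A = 65.6 km², depth = V / A = 28.3 mm.

d ≈ 28.3 mm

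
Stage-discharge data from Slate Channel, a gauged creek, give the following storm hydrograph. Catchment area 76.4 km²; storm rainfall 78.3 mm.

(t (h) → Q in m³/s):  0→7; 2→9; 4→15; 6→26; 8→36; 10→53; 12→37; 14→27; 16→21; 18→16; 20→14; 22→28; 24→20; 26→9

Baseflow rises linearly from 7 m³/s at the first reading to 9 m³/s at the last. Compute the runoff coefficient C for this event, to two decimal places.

ΣQ_DR = 206.0 m³/s; V = ΣQ_DR·Δt = 1.483 × 10^6 m³.
Runoff depth d = V / A = 19.41 mm.
C = d / P = 19.41 / 78.3 = 0.25.

C ≈ 0.25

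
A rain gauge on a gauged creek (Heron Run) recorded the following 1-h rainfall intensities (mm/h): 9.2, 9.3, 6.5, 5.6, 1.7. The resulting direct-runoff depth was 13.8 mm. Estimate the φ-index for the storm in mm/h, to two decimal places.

Only the 4 blocks with intensity above φ contribute runoff: 9.2, 9.3, 6.5, 5.6 mm/h.
Σ(I−φ)·Δt = d  ⇒  (9.2+9.3+6.5+5.6 − 4φ)·1 = 13.8
φ = (30.60 − 13.8/1) / 4 = 4.20 mm/h.

φ ≈ 4.20 mm/h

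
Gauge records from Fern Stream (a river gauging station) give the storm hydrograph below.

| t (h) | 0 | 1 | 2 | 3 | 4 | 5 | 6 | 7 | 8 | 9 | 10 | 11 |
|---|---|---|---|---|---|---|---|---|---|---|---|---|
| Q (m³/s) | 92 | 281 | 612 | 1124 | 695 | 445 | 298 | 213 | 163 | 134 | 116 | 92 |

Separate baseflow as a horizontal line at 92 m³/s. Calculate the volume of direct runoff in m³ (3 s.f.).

V ≈ 1.14 × 10^7 m³

Direct-runoff ordinates (Q − Q_b): 0.0, 189.0, 520.0, 1032.0, 603.0, 353.0, 206.0, 121.0, 71.0, 42.0, 24.0, 0.0 m³/s.
ΣQ_DR = 3161 m³/s.
With Δt = 1 h = 3600 s, V = ΣQ_DR · Δt = 3161 × 3600 = 1.14 × 10^7 m³.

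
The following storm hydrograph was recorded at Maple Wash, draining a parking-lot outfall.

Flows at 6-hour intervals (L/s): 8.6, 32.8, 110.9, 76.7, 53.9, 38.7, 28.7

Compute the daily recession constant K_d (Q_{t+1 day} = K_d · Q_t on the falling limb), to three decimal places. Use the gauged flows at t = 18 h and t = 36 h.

K_d ≈ 0.270

Between t = 18 h and t = 36 h the flow falls from 76.7 to 28.7 L/s over 3×6 h = 18 h.
Per-interval ratio K = (28.7/76.7)^(1/3) = 0.7206; K_d = K^(24/6) = 0.270.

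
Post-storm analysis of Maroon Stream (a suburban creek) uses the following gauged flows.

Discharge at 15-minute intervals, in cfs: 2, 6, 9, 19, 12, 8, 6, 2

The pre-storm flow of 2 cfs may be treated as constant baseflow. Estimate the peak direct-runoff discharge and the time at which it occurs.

Subtracting baseflow gives direct-runoff ordinates: 0.0, 4.0, 7.0, 17.0, 10.0, 6.0, 4.0, 0.0 cfs.
The maximum is 17.0 cfs, occurring at the reading for t = 0.75 h.

Q_p = 17.0 cfs at t = 0.75 h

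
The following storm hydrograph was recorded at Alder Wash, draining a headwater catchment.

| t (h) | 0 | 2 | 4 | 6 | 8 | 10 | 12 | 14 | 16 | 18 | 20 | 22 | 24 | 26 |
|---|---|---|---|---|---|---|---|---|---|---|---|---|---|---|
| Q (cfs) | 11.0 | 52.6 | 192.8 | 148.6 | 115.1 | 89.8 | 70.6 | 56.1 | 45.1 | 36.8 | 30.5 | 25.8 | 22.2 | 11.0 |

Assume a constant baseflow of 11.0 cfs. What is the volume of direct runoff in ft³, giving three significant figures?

Direct-runoff ordinates (Q − Q_b): 0.0, 41.6, 181.8, 137.6, 104.1, 78.8, 59.6, 45.1, 34.1, 25.8, 19.5, 14.8, 11.2, 0.0 cfs.
ΣQ_DR = 754.0 cfs.
With Δt = 2 h = 7200 s, V = ΣQ_DR · Δt = 754.0 × 7200 = 5.43 × 10^6 ft³.

V ≈ 5.43 × 10^6 ft³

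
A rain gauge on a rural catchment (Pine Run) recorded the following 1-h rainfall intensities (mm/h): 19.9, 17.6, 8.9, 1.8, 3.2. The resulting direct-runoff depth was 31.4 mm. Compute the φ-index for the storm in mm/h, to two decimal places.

Only the 3 blocks with intensity above φ contribute runoff: 19.9, 17.6, 8.9 mm/h.
Σ(I−φ)·Δt = d  ⇒  (19.9+17.6+8.9 − 3φ)·1 = 31.4
φ = (46.40 − 31.4/1) / 3 = 5.00 mm/h.

φ ≈ 5.00 mm/h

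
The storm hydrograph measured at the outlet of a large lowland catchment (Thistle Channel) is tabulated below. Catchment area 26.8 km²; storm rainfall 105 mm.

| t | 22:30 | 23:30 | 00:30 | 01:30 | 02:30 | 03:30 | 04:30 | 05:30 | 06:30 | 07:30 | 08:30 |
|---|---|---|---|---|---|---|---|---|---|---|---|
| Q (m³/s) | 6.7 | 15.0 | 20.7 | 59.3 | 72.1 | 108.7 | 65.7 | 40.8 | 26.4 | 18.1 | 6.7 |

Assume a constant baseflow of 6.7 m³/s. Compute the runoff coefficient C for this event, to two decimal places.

C ≈ 0.47

ΣQ_DR = 366.5 m³/s; V = ΣQ_DR·Δt = 1.319 × 10^6 m³.
Runoff depth d = V / A = 49.23 mm.
C = d / P = 49.23 / 105 = 0.47.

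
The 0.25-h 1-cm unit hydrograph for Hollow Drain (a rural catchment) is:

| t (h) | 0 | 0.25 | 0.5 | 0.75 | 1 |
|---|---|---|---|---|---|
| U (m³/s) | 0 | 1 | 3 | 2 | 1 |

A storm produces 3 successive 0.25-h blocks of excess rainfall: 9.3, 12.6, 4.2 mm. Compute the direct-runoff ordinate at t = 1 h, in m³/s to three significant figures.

By discrete convolution, Q_j = Σ (P_i / 10 mm) · U_{j−i}.
At t = 1 h (j=4): Q = (9.3/10)·1 + (12.6/10)·2 + (4.2/10)·3 = 4.71 m³/s.

Q ≈ 4.71 m³/s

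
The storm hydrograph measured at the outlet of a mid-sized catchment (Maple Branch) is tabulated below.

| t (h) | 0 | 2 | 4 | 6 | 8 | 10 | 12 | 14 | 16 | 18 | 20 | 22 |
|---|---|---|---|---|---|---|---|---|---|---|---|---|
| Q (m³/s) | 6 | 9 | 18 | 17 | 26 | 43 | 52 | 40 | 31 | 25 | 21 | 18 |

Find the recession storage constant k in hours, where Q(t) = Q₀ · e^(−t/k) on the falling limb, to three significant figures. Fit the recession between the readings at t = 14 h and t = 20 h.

On the falling limb, Q drops from 40 to 21 m³/s between t = 14 h and t = 20 h (Δt = 6 h).
k = −Δt / ln(Q₂/Q₁) = −6 / ln(21/40) = 9.31 h.

k ≈ 9.31 h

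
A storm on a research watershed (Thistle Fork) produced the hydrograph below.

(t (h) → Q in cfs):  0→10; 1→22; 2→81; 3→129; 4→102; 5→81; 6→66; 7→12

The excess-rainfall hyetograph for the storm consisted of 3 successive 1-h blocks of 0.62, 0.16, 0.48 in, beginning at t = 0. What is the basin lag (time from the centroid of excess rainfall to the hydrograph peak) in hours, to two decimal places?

Centroid of excess rainfall: t_c = Σ P_i·t̄_i / ΣP_i = 1.3889 h (block centres at 0.5, 1.5, 2.5 h).
Hydrograph peak occurs at t = 3 h, so basin lag t_L = 3 − 1.3889 = 1.61 h.

t_L ≈ 1.61 h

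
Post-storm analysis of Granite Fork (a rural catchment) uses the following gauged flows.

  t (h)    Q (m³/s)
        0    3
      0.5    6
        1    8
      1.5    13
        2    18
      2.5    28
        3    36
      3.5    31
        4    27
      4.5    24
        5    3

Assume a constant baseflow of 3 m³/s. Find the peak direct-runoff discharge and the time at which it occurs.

Subtracting baseflow gives direct-runoff ordinates: 0.0, 3.0, 5.0, 10.0, 15.0, 25.0, 33.0, 28.0, 24.0, 21.0, 0.0 m³/s.
The maximum is 33.0 m³/s, occurring at the reading for t = 3 h.

Q_p = 33.0 m³/s at t = 3 h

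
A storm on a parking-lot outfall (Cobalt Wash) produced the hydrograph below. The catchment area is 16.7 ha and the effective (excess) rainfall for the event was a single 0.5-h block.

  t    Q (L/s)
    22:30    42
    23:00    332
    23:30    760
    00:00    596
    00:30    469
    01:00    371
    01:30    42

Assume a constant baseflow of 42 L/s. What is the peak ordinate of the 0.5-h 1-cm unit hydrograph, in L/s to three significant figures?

Direct runoff: 0.0, 290.0, 718.0, 554.0, 427.0, 329.0, 0.0 L/s; ΣQ_DR = 2318 L/s, peak = 718.0 L/s.
Runoff depth d = ΣQ_DR·Δt / A = 2318 × 1800 / (16.7 ha) = 24.98 mm.
The 1-cm UH is the DRH scaled by (10 mm)/d, so U_p = 718.0 × 10/24.98 = 287 L/s.

U_p ≈ 287 L/s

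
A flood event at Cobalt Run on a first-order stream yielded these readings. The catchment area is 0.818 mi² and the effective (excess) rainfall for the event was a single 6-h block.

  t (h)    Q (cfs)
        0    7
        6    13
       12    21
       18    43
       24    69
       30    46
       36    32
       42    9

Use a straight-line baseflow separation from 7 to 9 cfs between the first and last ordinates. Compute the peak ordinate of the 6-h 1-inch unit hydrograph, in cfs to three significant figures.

Direct runoff: 0.00, 5.71, 13.43, 35.14, 60.86, 37.57, 23.29, 0.00 cfs; ΣQ_DR = 176.0 cfs, peak = 60.86 cfs.
Runoff depth d = ΣQ_DR·Δt / A = 176.0 × 21600 / (0.818 mi²) = 2.000 in.
The 1-inch UH is the DRH scaled by (1 in)/d, so U_p = 60.86 × 1/2.000 = 30.4 cfs.

U_p ≈ 30.4 cfs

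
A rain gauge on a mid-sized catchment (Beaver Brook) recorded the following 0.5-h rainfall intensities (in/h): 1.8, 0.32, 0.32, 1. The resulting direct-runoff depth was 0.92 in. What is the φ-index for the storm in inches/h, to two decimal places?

Only the 2 blocks with intensity above φ contribute runoff: 1.8, 1 in/h.
Σ(I−φ)·Δt = d  ⇒  (1.8+1 − 2φ)·0.5 = 0.92
φ = (2.800 − 0.92/0.5) / 2 = 0.48 in/h.

φ ≈ 0.48 in/h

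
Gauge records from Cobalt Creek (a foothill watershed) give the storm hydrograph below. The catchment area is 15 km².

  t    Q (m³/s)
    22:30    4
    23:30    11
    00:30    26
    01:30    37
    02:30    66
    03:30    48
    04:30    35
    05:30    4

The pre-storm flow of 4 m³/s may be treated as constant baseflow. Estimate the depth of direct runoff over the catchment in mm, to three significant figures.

d ≈ 47.8 mm

Direct runoff: 0.0, 7.0, 22.0, 33.0, 62.0, 44.0, 31.0, 0.0 m³/s; ΣQ_DR = 199.0 m³/s.
V = ΣQ_DR · Δt = 199.0 × 3600 s = 7.164 × 10^5 m³.
Over A = 15 km², depth = V / A = 47.8 mm.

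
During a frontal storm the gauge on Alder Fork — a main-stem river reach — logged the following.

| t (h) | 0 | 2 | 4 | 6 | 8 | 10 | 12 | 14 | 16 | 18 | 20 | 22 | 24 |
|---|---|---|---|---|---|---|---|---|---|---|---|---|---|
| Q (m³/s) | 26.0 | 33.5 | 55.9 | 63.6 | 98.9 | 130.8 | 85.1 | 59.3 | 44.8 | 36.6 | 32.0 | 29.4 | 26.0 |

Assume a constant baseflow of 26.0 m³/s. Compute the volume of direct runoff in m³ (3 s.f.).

Direct-runoff ordinates (Q − Q_b): 0.0, 7.5, 29.9, 37.6, 72.9, 104.8, 59.1, 33.3, 18.8, 10.6, 6.0, 3.4, 0.0 m³/s.
ΣQ_DR = 383.9 m³/s.
With Δt = 2 h = 7200 s, V = ΣQ_DR · Δt = 383.9 × 7200 = 2.76 × 10^6 m³.

V ≈ 2.76 × 10^6 m³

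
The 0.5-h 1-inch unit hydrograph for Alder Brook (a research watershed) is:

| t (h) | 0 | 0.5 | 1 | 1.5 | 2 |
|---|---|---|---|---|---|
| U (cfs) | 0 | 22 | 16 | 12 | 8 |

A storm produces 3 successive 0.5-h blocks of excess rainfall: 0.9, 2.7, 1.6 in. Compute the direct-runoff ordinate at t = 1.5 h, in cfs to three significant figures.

Q ≈ 89.2 cfs

By discrete convolution, Q_j = Σ (P_i / 1 in) · U_{j−i}.
At t = 1.5 h (j=3): Q = (0.9/1)·12 + (2.7/1)·16 + (1.6/1)·22 = 89.2 cfs.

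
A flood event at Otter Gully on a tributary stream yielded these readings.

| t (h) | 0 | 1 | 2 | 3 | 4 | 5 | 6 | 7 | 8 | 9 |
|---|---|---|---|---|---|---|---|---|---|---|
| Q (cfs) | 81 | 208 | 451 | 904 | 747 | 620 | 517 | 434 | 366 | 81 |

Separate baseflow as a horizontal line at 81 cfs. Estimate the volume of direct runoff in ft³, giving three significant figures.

V ≈ 1.30 × 10^7 ft³

Direct-runoff ordinates (Q − Q_b): 0.0, 127.0, 370.0, 823.0, 666.0, 539.0, 436.0, 353.0, 285.0, 0.0 cfs.
ΣQ_DR = 3599 cfs.
With Δt = 1 h = 3600 s, V = ΣQ_DR · Δt = 3599 × 3600 = 1.30 × 10^7 ft³.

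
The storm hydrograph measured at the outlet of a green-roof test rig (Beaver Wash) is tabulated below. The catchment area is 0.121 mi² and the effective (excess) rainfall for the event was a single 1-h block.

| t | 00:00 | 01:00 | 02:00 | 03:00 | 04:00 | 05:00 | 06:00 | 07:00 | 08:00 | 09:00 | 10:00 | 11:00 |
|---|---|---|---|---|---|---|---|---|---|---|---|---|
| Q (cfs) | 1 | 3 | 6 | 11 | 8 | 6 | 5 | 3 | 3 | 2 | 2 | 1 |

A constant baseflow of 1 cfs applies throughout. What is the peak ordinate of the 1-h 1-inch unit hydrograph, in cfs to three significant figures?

Direct runoff: 0.0, 2.0, 5.0, 10.0, 7.0, 5.0, 4.0, 2.0, 2.0, 1.0, 1.0, 0.0 cfs; ΣQ_DR = 39.00 cfs, peak = 10.0 cfs.
Runoff depth d = ΣQ_DR·Δt / A = 39.00 × 3600 / (0.121 mi²) = 0.4995 in.
The 1-inch UH is the DRH scaled by (1 in)/d, so U_p = 10.0 × 1/0.4995 = 20.0 cfs.

U_p ≈ 20.0 cfs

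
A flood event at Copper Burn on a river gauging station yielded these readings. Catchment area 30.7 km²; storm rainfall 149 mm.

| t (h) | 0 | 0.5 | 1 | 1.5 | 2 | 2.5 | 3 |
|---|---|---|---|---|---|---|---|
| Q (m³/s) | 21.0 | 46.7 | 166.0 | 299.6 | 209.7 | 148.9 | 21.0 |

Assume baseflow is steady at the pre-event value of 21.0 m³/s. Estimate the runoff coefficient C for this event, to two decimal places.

ΣQ_DR = 765.9 m³/s; V = ΣQ_DR·Δt = 1.379 × 10^6 m³.
Runoff depth d = V / A = 44.91 mm.
C = d / P = 44.91 / 149 = 0.30.

C ≈ 0.30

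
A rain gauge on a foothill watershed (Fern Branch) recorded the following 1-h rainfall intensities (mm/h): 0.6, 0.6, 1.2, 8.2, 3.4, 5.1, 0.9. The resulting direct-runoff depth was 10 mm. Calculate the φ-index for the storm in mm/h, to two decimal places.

Only the 3 blocks with intensity above φ contribute runoff: 8.2, 3.4, 5.1 mm/h.
Σ(I−φ)·Δt = d  ⇒  (8.2+3.4+5.1 − 3φ)·1 = 10
φ = (16.70 − 10/1) / 3 = 2.23 mm/h.

φ ≈ 2.23 mm/h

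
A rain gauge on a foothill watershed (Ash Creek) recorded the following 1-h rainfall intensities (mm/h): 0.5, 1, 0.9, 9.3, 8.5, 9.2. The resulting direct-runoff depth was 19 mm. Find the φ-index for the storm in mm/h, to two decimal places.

Only the 3 blocks with intensity above φ contribute runoff: 9.3, 8.5, 9.2 mm/h.
Σ(I−φ)·Δt = d  ⇒  (9.3+8.5+9.2 − 3φ)·1 = 19
φ = (27.00 − 19/1) / 3 = 2.67 mm/h.

φ ≈ 2.67 mm/h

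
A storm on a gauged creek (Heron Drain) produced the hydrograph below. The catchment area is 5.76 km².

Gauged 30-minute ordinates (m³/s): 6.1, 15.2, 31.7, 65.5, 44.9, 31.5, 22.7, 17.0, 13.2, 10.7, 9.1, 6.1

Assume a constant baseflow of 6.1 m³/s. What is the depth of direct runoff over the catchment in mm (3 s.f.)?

d ≈ 62.7 mm

Direct runoff: 0.0, 9.1, 25.6, 59.4, 38.8, 25.4, 16.6, 10.9, 7.1, 4.6, 3.0, 0.0 m³/s; ΣQ_DR = 200.5 m³/s.
V = ΣQ_DR · Δt = 200.5 × 1800 s = 3.609 × 10^5 m³.
Over A = 5.76 km², depth = V / A = 62.7 mm.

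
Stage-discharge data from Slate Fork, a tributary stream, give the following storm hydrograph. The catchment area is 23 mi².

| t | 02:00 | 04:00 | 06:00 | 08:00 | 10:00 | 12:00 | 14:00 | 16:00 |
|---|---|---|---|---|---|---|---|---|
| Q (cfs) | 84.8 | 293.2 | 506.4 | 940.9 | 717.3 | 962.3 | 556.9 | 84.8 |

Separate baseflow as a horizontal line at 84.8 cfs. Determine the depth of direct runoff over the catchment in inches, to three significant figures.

d ≈ 0.467 in

Direct runoff: 0.0, 208.4, 421.6, 856.1, 632.5, 877.5, 472.1, 0.0 cfs; ΣQ_DR = 3468 cfs.
V = ΣQ_DR · Δt = 3468 × 7200 s = 2.497 × 10^7 ft³.
Over A = 23 mi², depth = V / A = 0.467 in.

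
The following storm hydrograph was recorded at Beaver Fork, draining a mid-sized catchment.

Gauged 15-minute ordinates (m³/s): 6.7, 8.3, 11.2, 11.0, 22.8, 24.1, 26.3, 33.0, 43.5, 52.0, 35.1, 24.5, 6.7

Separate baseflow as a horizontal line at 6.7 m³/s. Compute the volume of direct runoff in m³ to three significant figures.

Direct-runoff ordinates (Q − Q_b): 0.0, 1.6, 4.5, 4.3, 16.1, 17.4, 19.6, 26.3, 36.8, 45.3, 28.4, 17.8, 0.0 m³/s.
ΣQ_DR = 218.1 m³/s.
With Δt = 0.25 h = 900 s, V = ΣQ_DR · Δt = 218.1 × 900 = 1.96 × 10^5 m³.

V ≈ 1.96 × 10^5 m³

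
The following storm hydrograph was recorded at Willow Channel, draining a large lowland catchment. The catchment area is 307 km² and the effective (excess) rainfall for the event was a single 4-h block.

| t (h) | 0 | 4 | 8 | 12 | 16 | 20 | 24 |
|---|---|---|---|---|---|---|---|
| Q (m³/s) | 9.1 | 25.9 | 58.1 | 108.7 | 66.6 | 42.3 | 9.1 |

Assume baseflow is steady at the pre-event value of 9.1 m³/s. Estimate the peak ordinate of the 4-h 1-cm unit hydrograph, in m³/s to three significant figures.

Direct runoff: 0.0, 16.8, 49.0, 99.6, 57.5, 33.2, 0.0 m³/s; ΣQ_DR = 256.1 m³/s, peak = 99.6 m³/s.
Runoff depth d = ΣQ_DR·Δt / A = 256.1 × 14400 / (307 km²) = 12.01 mm.
The 1-cm UH is the DRH scaled by (10 mm)/d, so U_p = 99.6 × 10/12.01 = 82.9 m³/s.

U_p ≈ 82.9 m³/s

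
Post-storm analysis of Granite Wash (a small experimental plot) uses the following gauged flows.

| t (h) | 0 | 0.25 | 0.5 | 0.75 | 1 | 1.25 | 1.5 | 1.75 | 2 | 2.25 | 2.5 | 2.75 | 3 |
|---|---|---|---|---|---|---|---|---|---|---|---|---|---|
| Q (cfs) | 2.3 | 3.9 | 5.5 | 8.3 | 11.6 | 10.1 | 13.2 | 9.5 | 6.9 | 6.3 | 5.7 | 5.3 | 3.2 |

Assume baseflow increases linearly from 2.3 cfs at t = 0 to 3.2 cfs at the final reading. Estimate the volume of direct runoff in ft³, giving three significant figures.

V ≈ 50400 ft³

Direct-runoff ordinates (Q − Q_b): 0.00, 1.52, 3.05, 5.78, 9.00, 7.42, 10.45, 6.67, 4.00, 3.33, 2.65, 2.17, 0.00 cfs.
ΣQ_DR = 56.05 cfs.
With Δt = 0.25 h = 900 s, V = ΣQ_DR · Δt = 56.05 × 900 = 50400 ft³.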